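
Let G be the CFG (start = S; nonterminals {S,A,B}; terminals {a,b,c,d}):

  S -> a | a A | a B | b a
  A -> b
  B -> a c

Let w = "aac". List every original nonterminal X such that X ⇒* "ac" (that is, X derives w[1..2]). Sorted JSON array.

CNF form of G:
  S -> T0 A | T0 B | T2 T0 | a
  A -> b
  B -> T0 T1
  T0 -> a
  T1 -> c
  T2 -> b

Fill CYK table bottom-up (cells [i..j] with 1 ≤ i ≤ j ≤ 2 only):
  cell(1,1) a: {S,T0}  orig:{S}
  cell(2,2) c: {T1}  orig:{}
  cell(1,2) ac: {B}

Original NTs in T[1,2] deriving "ac": ["B"]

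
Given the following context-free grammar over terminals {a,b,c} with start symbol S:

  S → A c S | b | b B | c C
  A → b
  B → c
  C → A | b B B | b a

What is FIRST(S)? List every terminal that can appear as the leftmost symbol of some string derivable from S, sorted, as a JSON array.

FIRST iteration:
[1]
  A via A→b: +{b}
  B via B→c: +{c}
  C via C→A: +{b}
  S via S→A c S: +{b}
  S via S→c C: +{c}
  FIRST[S]={b,c}  FIRST[A]={b}  FIRST[B]={c}  FIRST[C]={b}
[2] — fixpoint
  FIRST[S]={b,c}  FIRST[A]={b}  FIRST[B]={c}  FIRST[C]={b}

FIRST(S) = ["b", "c"]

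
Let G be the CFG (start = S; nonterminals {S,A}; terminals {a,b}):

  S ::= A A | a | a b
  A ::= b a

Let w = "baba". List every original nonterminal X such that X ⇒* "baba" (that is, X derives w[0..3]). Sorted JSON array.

CNF form of G:
  S -> A A | T1 T0 | a
  A -> T0 T1
  T0 -> b
  T1 -> a

CYK table (by increasing span), restricted to cells inside w[0..3]:
  cell(0,0) b: {T0}  orig:{}
  cell(1,1) a: {S,T1}  orig:{S}
  cell(2,2) b: {T0}  orig:{}
  cell(3,3) a: {S,T1}  orig:{S}
  cell(0,1) ba: {A}
  cell(1,2) ab: {S}
  cell(2,3) ba: {A}
  cell(0,2) bab: ∅
  cell(1,3) aba: ∅
  cell(0,3) baba: {S}

Original NTs in T[0,3] deriving "baba": ["S"]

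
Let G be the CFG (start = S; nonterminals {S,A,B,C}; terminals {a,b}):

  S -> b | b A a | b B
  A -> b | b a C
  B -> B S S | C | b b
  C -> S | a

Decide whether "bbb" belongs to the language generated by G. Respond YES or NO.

CNF form of G:
  S -> T0 B | T0 X6 | b
  A -> T0 X2 | b
  B -> B X3 | T0 B | T0 T0 | T0 X4 | a | b
  C -> T0 B | T0 X5 | a | b
  T0 -> b
  T1 -> a
  X2 -> T1 C
  X3 -> S S
  X4 -> A T1
  X5 -> A T1
  X6 -> A T1

Fill CYK table bottom-up:
  T[0,0] 'b' = {A,B,C,S,T0}  orig:{A,B,C,S}
  T[1,1] 'b' = {A,B,C,S,T0}  orig:{A,B,C,S}
  T[2,2] 'b' = {A,B,C,S,T0}  orig:{A,B,C,S}
  T[0,1] 'bb' = {B,C,S,X3}  orig:{B,C,S}
  T[1,2] 'bb' = {B,C,S,X3}  orig:{B,C,S}
  T[0,2] 'bbb' = {B,C,S,X3}  orig:{B,C,S}

S ∈ T[0,2] ⇒ YES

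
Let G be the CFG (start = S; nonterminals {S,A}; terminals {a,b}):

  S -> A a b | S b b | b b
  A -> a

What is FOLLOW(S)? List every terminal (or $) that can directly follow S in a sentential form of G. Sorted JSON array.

Compute FIRST by fixpoint:
iter 1:
  A via A→a: +{a}
  S via S→A a b: +{a}
  S via S→b b: +{b}
  FIRST(S)={a,b}  FIRST(A)={a}
iter 2: (no change)
  FIRST(S)={a,b}  FIRST(A)={a}

FOLLOW sets:
FOLLOW(S) := {$}
iter 1:
  S→A a b: FOLLOW(A) ⊇ FIRST(a) = {a}; new: +{a}
  S→S b b: FOLLOW(S) ⊇ FIRST(b) = {b}; new: +{b}
  S: {$,b}  A: {a}
iter 2: (no change)
  S: {$,b}  A: {a}

FOLLOW(S) = ["$", "b"]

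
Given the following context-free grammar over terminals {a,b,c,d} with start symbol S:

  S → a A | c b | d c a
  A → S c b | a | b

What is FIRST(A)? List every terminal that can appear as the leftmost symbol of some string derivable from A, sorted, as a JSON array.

FIRST sets, iterate to fixpoint:
iter 1:
  A via A→a: +{a}
  A via A→b: +{b}
  S via S→a A: +{a}
  S via S→c b: +{c}
  S via S→d c a: +{d}
  S: {a,c,d}  A: {a,b}
iter 2:
  A via A→S c b: +{c,d}
  S: {a,c,d}  A: {a,b,c,d}
iter 3: — fixpoint
  S: {a,c,d}  A: {a,b,c,d}

FIRST(A) = ["a", "b", "c", "d"]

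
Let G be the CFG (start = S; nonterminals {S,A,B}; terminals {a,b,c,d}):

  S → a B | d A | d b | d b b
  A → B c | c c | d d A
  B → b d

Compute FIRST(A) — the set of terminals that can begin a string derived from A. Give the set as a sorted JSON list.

Compute FIRST by fixpoint:
round 1:
  A via A→c c: +{c}
  A via A→d d A: +{d}
  B via B→b d: +{b}
  S via S→a B: +{a}
  S via S→d A: +{d}
  FIRST(S)={a,d}  FIRST(A)={c,d}  FIRST(B)={b}
round 2:
  A via A→B c: +{b}
  FIRST(S)={a,d}  FIRST(A)={b,c,d}  FIRST(B)={b}
round 3: (no change)
  FIRST(S)={a,d}  FIRST(A)={b,c,d}  FIRST(B)={b}

FIRST(A) = ["b", "c", "d"]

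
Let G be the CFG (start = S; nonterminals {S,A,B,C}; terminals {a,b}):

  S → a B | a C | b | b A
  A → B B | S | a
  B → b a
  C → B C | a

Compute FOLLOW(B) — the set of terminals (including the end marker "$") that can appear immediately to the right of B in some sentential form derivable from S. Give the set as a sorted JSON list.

FIRST sets, iterate to fixpoint:
round 1:
  A via A→a: +{a}
  B via B→b a: +{b}
  C via C→B C: +{b}
  C via C→a: +{a}
  S via S→a B: +{a}
  S via S→b: +{b}
  FIRST(S)={a,b}  FIRST(A)={a}  FIRST(B)={b}  FIRST(C)={a,b}
round 2:
  A via A→B B: +{b}
  FIRST(S)={a,b}  FIRST(A)={a,b}  FIRST(B)={b}  FIRST(C)={a,b}
round 3: — fixpoint
  FIRST(S)={a,b}  FIRST(A)={a,b}  FIRST(B)={b}  FIRST(C)={a,b}

Compute FOLLOW by fixpoint:
seed FOLLOW(S) with $
iter 1:
  A→B B: FOLLOW(B) ⊇ FIRST(B) = {b}; new: +{b}
  C→B C: FOLLOW(B) ⊇ FIRST(C) = {a,b}; new: +{a}
  S→a B: FOLLOW(B) ⊇ FOLLOW(S) ⊇ {$}; new: +{$}
  S→a C: FOLLOW(C) ⊇ FOLLOW(S) ⊇ {$}; new: +{$}
  S→b A: FOLLOW(A) ⊇ FOLLOW(S) ⊇ {$}; new: +{$}
  FOLLOW[S]={$}  FOLLOW[A]={$}  FOLLOW[B]={$,a,b}  FOLLOW[C]={$}
iter 2: (no change)
  FOLLOW[S]={$}  FOLLOW[A]={$}  FOLLOW[B]={$,a,b}  FOLLOW[C]={$}

FOLLOW(B) = ["$", "a", "b"]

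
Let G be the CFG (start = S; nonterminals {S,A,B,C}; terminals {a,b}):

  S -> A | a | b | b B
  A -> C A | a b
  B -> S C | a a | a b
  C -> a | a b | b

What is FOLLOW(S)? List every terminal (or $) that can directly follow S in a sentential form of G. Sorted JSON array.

FIRST iteration:
pass 1:
  A via A→a b: +{a}
  B via B→a a: +{a}
  C via C→a: +{a}
  C via C→b: +{b}
  S via S→A: +{a}
  S via S→b: +{b}
  FIRST(S)={a,b}  FIRST(A)={a}  FIRST(B)={a}  FIRST(C)={a,b}
pass 2:
  A via A→C A: +{b}
  B via B→S C: +{b}
  FIRST(S)={a,b}  FIRST(A)={a,b}  FIRST(B)={a,b}  FIRST(C)={a,b}
pass 3: (stable)
  FIRST(S)={a,b}  FIRST(A)={a,b}  FIRST(B)={a,b}  FIRST(C)={a,b}

Compute FOLLOW by fixpoint:
FOLLOW(S) := {$}
round 1:
  A→C A: FOLLOW(C) ⊇ FIRST(A) = {a,b}; new: +{a,b}
  B→S C: FOLLOW(S) ⊇ FIRST(C) = {a,b}; new: +{a,b}
  S→A: FOLLOW(A) ⊇ FOLLOW(S) ⊇ {$,a,b}; new: +{$,a,b}
  S→b B: FOLLOW(B) ⊇ FOLLOW(S) ⊇ {$,a,b}; new: +{$,a,b}
  FOLLOW(S)={$,a,b}  FOLLOW(A)={$,a,b}  FOLLOW(B)={$,a,b}  FOLLOW(C)={a,b}
round 2:
  B→S C: FOLLOW(C) ⊇ FOLLOW(B) ⊇ {$,a,b}; new: +{$}
  FOLLOW(S)={$,a,b}  FOLLOW(A)={$,a,b}  FOLLOW(B)={$,a,b}  FOLLOW(C)={$,a,b}
round 3: (stable)
  FOLLOW(S)={$,a,b}  FOLLOW(A)={$,a,b}  FOLLOW(B)={$,a,b}  FOLLOW(C)={$,a,b}

FOLLOW(S) = ["$", "a", "b"]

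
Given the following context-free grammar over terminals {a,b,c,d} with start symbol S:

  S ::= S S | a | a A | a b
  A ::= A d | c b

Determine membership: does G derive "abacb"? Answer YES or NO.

Convert to CNF:
  S -> S S | T3 A | T3 T2 | a
  A -> A T0 | T1 T2
  T0 -> d
  T1 -> c
  T2 -> b
  T3 -> a

Fill CYK table bottom-up:
  [0..0]={S,T3}  "a"  orig:{S}
  [1..1]={T2}  "b"  orig:{}
  [2..2]={S,T3}  "a"  orig:{S}
  [3..3]={T1}  "c"  orig:{}
  [4..4]={T2}  "b"  orig:{}
  [0..1]={S}  "ab"
  [1..2]=∅  "ba"
  [2..3]=∅  "ac"
  [3..4]={A}  "cb"
  [0..2]={S}  "aba"
  [1..3]=∅  "bac"
  [2..4]={S}  "acb"
  [0..3]=∅  "abac"
  [1..4]=∅  "bacb"
  [0..4]={S}  "abacb"

S ∈ T[0,4] ⇒ YES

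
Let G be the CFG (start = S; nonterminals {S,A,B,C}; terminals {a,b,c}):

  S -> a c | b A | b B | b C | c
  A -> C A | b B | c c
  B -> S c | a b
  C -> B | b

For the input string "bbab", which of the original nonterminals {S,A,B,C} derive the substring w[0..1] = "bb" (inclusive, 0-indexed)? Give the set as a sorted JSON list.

Convert to CNF:
  S -> T0 A | T0 B | T0 C | T2 T1 | c
  A -> C A | T0 B | T1 T1
  B -> S T1 | T2 T0
  C -> S T1 | T2 T0 | b
  T0 -> b
  T1 -> c
  T2 -> a

Fill CYK table bottom-up — only the sub-triangle for w[0..1]:
  [0..0]={C,T0}  "b"  orig:{C}
  [1..1]={C,T0}  "b"  orig:{C}
  [0..1]={S}  "bb"

Original NTs in T[0,1] deriving "bb": ["S"]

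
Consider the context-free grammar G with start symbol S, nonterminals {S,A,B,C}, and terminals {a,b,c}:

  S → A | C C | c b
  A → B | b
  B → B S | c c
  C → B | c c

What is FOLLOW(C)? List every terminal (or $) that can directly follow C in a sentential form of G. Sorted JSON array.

FIRST iteration:
[1]
  A via A→b: +{b}
  B via B→c c: +{c}
  C via C→B: +{c}
  S via S→A: +{b}
  S via S→C C: +{c}
  FIRST(S)={b,c}  FIRST(A)={b}  FIRST(B)={c}  FIRST(C)={c}
[2]
  A via A→B: +{c}
  FIRST(S)={b,c}  FIRST(A)={b,c}  FIRST(B)={c}  FIRST(C)={c}
[3] done
  FIRST(S)={b,c}  FIRST(A)={b,c}  FIRST(B)={c}  FIRST(C)={c}

Compute FOLLOW by fixpoint:
FOLLOW(S) := {$}
round 1:
  B→B S: FOLLOW(B) ⊇ FIRST(S) = {b,c}; new: +{b,c}
  B→B S: FOLLOW(S) ⊇ FOLLOW(B) ⊇ {b,c}; new: +{b,c}
  S→A: FOLLOW(A) ⊇ FOLLOW(S) ⊇ {$,b,c}; new: +{$,b,c}
  S→C C: FOLLOW(C) ⊇ FIRST(C) = {c}; new: +{c}
  S→C C: FOLLOW(C) ⊇ FOLLOW(S) ⊇ {$,b,c}; new: +{$,b}
  FOLLOW(S)={$,b,c}  FOLLOW(A)={$,b,c}  FOLLOW(B)={b,c}  FOLLOW(C)={$,b,c}
round 2:
  A→B: FOLLOW(B) ⊇ FOLLOW(A) ⊇ {$,b,c}; new: +{$}
  FOLLOW(S)={$,b,c}  FOLLOW(A)={$,b,c}  FOLLOW(B)={$,b,c}  FOLLOW(C)={$,b,c}
round 3: done
  FOLLOW(S)={$,b,c}  FOLLOW(A)={$,b,c}  FOLLOW(B)={$,b,c}  FOLLOW(C)={$,b,c}

FOLLOW(C) = ["$", "b", "c"]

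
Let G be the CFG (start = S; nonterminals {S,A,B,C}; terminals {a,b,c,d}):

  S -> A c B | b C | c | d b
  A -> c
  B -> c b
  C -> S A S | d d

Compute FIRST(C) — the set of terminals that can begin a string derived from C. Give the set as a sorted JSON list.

FIRST iteration:
pass 1:
  A via A→c: +{c}
  B via B→c b: +{c}
  C via C→d d: +{d}
  S via S→A c B: +{c}
  S via S→b C: +{b}
  S via S→d b: +{d}
  FIRST[S]={b,c,d}  FIRST[A]={c}  FIRST[B]={c}  FIRST[C]={d}
pass 2:
  C via C→S A S: +{b,c}
  FIRST[S]={b,c,d}  FIRST[A]={c}  FIRST[B]={c}  FIRST[C]={b,c,d}
pass 3: (stable)
  FIRST[S]={b,c,d}  FIRST[A]={c}  FIRST[B]={c}  FIRST[C]={b,c,d}

FIRST(C) = ["b", "c", "d"]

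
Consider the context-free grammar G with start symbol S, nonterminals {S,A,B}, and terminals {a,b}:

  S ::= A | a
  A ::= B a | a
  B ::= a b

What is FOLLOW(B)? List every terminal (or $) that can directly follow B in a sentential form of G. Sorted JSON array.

FIRST iteration:
round 1:
  A via A→a: +{a}
  B via B→a b: +{a}
  S via S→A: +{a}
  FIRST[S]={a}  FIRST[A]={a}  FIRST[B]={a}
round 2: — fixpoint
  FIRST[S]={a}  FIRST[A]={a}  FIRST[B]={a}

FOLLOW sets:
FOLLOW(S) := {$}
round 1:
  A→B a: FOLLOW(B) ⊇ FIRST(a) = {a}; new: +{a}
  S→A: FOLLOW(A) ⊇ FOLLOW(S) ⊇ {$}; new: +{$}
  S: {$}  A: {$}  B: {a}
round 2: (stable)
  S: {$}  A: {$}  B: {a}

FOLLOW(B) = ["a"]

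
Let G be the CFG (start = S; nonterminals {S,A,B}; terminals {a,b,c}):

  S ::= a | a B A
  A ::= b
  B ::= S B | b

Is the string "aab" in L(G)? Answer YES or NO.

Convert to CNF:
  S -> T0 X1 | a
  A -> b
  B -> S B | b
  T0 -> a
  X1 -> B A

CYK fill:
  cell(0,0) a: {S,T0}  orig:{S}
  cell(1,1) a: {S,T0}  orig:{S}
  cell(2,2) b: {A,B}
  cell(0,1) aa: ∅
  cell(1,2) ab: {B}
  cell(0,2) aab: {B}

S ∉ T[0,2] ⇒ NO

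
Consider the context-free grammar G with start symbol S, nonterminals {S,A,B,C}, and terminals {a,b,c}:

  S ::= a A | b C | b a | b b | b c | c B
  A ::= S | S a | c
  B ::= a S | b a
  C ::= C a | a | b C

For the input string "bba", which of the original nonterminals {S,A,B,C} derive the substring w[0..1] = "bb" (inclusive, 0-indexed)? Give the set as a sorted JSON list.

Convert to CNF:
  S -> T0 A | T1 C | T1 T0 | T1 T1 | T1 T2 | T2 B
  A -> S T0 | T0 A | T1 C | T1 T0 | T1 T1 | T1 T2 | T2 B | c
  B -> T0 S | T1 T0
  C -> C T0 | T1 C | a
  T0 -> a
  T1 -> b
  T2 -> c

CYK table (by increasing span) (cells [i..j] with 0 ≤ i ≤ j ≤ 1 only):
  cell(0,0) b: {T1}  orig:{}
  cell(1,1) b: {T1}  orig:{}
  cell(0,1) bb: {A,S}

Original NTs in T[0,1] deriving "bb": ["A", "S"]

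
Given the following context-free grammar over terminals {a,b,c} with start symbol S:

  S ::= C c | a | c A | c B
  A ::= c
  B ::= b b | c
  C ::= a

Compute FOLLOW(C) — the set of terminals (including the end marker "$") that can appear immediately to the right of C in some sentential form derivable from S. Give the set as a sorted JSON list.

FIRST iteration:
round 1:
  A via A→c: +{c}
  B via B→b b: +{b}
  B via B→c: +{c}
  C via C→a: +{a}
  S via S→C c: +{a}
  S via S→c A: +{c}
  S: {a,c}  A: {c}  B: {b,c}  C: {a}
round 2: (stable)
  S: {a,c}  A: {c}  B: {b,c}  C: {a}

FOLLOW iteration:
FOLLOW(S) := {$}
iter 1:
  S→C c: FOLLOW(C) ⊇ FIRST(c) = {c}; new: +{c}
  S→c A: FOLLOW(A) ⊇ FOLLOW(S) ⊇ {$}; new: +{$}
  S→c B: FOLLOW(B) ⊇ FOLLOW(S) ⊇ {$}; new: +{$}
  FOLLOW(S)={$}  FOLLOW(A)={$}  FOLLOW(B)={$}  FOLLOW(C)={c}
iter 2: (no change)
  FOLLOW(S)={$}  FOLLOW(A)={$}  FOLLOW(B)={$}  FOLLOW(C)={c}

FOLLOW(C) = ["c"]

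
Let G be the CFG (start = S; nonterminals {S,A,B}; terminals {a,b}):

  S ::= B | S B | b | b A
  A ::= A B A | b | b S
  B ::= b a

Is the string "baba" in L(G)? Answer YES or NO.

Convert to CNF:
  S -> S B | T0 A | T0 T1 | b
  A -> A X2 | T0 S | b
  B -> T0 T1
  T0 -> b
  T1 -> a
  X2 -> B A

CYK fill:
  T[0,0] 'b' = {A,S,T0}  orig:{A,S}
  T[1,1] 'a' = {T1}  orig:{}
  T[2,2] 'b' = {A,S,T0}  orig:{A,S}
  T[3,3] 'a' = {T1}  orig:{}
  T[0,1] 'ba' = {B,S}
  T[1,2] 'ab' = ∅
  T[2,3] 'ba' = {B,S}
  T[0,2] 'bab' = {X2}  orig:{}
  T[1,3] 'aba' = ∅
  T[0,3] 'baba' = {S}

S ∈ T[0,3] ⇒ YES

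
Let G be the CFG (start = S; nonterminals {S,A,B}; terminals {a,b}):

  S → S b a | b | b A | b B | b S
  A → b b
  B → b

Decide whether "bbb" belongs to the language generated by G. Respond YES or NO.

Convert to CNF:
  S -> S X2 | T0 A | T0 B | T0 S | b
  A -> T0 T0
  B -> b
  T0 -> b
  T1 -> a
  X2 -> T0 T1

CYK fill:
  T[0,0] 'b' = {B,S,T0}  orig:{B,S}
  T[1,1] 'b' = {B,S,T0}  orig:{B,S}
  T[2,2] 'b' = {B,S,T0}  orig:{B,S}
  T[0,1] 'bb' = {A,S}
  T[1,2] 'bb' = {A,S}
  T[0,2] 'bbb' = {S}

S ∈ T[0,2] ⇒ YES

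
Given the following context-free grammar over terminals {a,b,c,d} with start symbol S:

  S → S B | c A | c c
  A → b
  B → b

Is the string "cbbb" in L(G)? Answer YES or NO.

CNF form of G:
  S -> S B | T0 A | T0 T0
  A -> b
  B -> b
  T0 -> c

CYK table (by increasing span):
  [0..0]={T0}  "c"  orig:{}
  [1..1]={A,B}  "b"
  [2..2]={A,B}  "b"
  [3..3]={A,B}  "b"
  [0..1]={S}  "cb"
  [1..2]=∅  "bb"
  [2..3]=∅  "bb"
  [0..2]={S}  "cbb"
  [1..3]=∅  "bbb"
  [0..3]={S}  "cbbb"

S ∈ T[0,3] ⇒ YES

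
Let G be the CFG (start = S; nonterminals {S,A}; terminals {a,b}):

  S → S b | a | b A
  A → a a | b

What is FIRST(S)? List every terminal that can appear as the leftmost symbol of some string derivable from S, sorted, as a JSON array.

FIRST iteration:
iter 1:
  A via A→a a: +{a}
  A via A→b: +{b}
  S via S→a: +{a}
  S via S→b A: +{b}
  FIRST(S)={a,b}  FIRST(A)={a,b}
iter 2: — fixpoint
  FIRST(S)={a,b}  FIRST(A)={a,b}

FIRST(S) = ["a", "b"]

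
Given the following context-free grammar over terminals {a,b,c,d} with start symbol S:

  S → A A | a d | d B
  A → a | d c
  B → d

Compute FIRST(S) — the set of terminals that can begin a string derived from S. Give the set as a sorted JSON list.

FIRST iteration:
iter 1:
  A via A→a: +{a}
  A via A→d c: +{d}
  B via B→d: +{d}
  S via S→A A: +{a,d}
  FIRST[S]={a,d}  FIRST[A]={a,d}  FIRST[B]={d}
iter 2: done
  FIRST[S]={a,d}  FIRST[A]={a,d}  FIRST[B]={d}

FIRST(S) = ["a", "d"]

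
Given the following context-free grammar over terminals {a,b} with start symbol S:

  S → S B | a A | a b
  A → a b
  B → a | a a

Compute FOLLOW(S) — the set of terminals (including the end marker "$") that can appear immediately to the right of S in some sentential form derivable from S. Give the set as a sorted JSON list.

FIRST iteration:
round 1:
  A via A→a b: +{a}
  B via B→a: +{a}
  S via S→a A: +{a}
  FIRST(S)={a}  FIRST(A)={a}  FIRST(B)={a}
round 2: — fixpoint
  FIRST(S)={a}  FIRST(A)={a}  FIRST(B)={a}

FOLLOW iteration:
seed FOLLOW(S) with $
round 1:
  S→S B: FOLLOW(S) ⊇ FIRST(B) = {a}; new: +{a}
  S→S B: FOLLOW(B) ⊇ FOLLOW(S) ⊇ {$,a}; new: +{$,a}
  S→a A: FOLLOW(A) ⊇ FOLLOW(S) ⊇ {$,a}; new: +{$,a}
  FOLLOW[S]={$,a}  FOLLOW[A]={$,a}  FOLLOW[B]={$,a}
round 2: done
  FOLLOW[S]={$,a}  FOLLOW[A]={$,a}  FOLLOW[B]={$,a}

FOLLOW(S) = ["$", "a"]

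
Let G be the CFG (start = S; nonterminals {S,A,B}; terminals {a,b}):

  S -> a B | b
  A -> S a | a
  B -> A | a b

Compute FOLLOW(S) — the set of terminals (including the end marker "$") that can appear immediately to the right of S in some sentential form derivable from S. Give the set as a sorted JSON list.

FIRST sets, iterate to fixpoint:
round 1:
  A via A→a: +{a}
  B via B→A: +{a}
  S via S→a B: +{a}
  S via S→b: +{b}
  S: {a,b}  A: {a}  B: {a}
round 2:
  A via A→S a: +{b}
  B via B→A: +{b}
  S: {a,b}  A: {a,b}  B: {a,b}
round 3: (no change)
  S: {a,b}  A: {a,b}  B: {a,b}

FOLLOW iteration:
seed FOLLOW(S) with $
round 1:
  A→S a: FOLLOW(S) ⊇ FIRST(a) = {a}; new: +{a}
  S→a B: FOLLOW(B) ⊇ FOLLOW(S) ⊇ {$,a}; new: +{$,a}
  S: {$,a}  A: {}  B: {$,a}
round 2:
  B→A: FOLLOW(A) ⊇ FOLLOW(B) ⊇ {$,a}; new: +{$,a}
  S: {$,a}  A: {$,a}  B: {$,a}
round 3: (no change)
  S: {$,a}  A: {$,a}  B: {$,a}

FOLLOW(S) = ["$", "a"]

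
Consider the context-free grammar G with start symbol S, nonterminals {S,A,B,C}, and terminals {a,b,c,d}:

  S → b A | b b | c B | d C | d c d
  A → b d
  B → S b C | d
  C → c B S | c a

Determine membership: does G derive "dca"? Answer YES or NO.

CNF form of G:
  S -> T0 A | T0 T0 | T1 C | T1 X6 | T2 B
  A -> T0 T1
  B -> S X4 | d
  C -> T2 T3 | T2 X5
  T0 -> b
  T1 -> d
  T2 -> c
  T3 -> a
  X4 -> T0 C
  X5 -> B S
  X6 -> T2 T1

CYK fill:
  [0..0]={B,T1}  "d"  orig:{B}
  [1..1]={T2}  "c"  orig:{}
  [2..2]={T3}  "a"  orig:{}
  [0..1]=∅  "dc"
  [1..2]={C}  "ca"
  [0..2]={S}  "dca"

S ∈ T[0,2] ⇒ YES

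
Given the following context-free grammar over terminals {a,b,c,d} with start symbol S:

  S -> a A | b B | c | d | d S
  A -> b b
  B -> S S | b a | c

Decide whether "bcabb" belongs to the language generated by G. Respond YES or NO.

CNF form of G:
  S -> T0 B | T1 A | T2 S | c | d
  A -> T0 T0
  B -> S S | T0 T1 | c
  T0 -> b
  T1 -> a
  T2 -> d

Fill CYK table bottom-up:
  [0..0]={T0}  "b"  orig:{}
  [1..1]={B,S}  "c"
  [2..2]={T1}  "a"  orig:{}
  [3..3]={T0}  "b"  orig:{}
  [4..4]={T0}  "b"  orig:{}
  [0..1]={S}  "bc"
  [1..2]=∅  "ca"
  [2..3]=∅  "ab"
  [3..4]={A}  "bb"
  [0..2]=∅  "bca"
  [1..3]=∅  "cab"
  [2..4]={S}  "abb"
  [0..3]=∅  "bcab"
  [1..4]={B}  "cabb"
  [0..4]={B,S}  "bcabb"

S ∈ T[0,4] ⇒ YES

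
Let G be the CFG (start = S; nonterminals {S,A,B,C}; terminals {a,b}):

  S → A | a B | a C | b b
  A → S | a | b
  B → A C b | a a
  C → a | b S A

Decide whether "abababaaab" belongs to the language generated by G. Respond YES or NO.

CNF form of G:
  S -> T0 B | T0 C | T1 T1 | a | b
  A -> T0 B | T0 C | T1 T1 | a | b
  B -> A X2 | T0 T0
  C -> T1 X3 | a
  T0 -> a
  T1 -> b
  X2 -> C T1
  X3 -> S A

CYK fill:
  cell(0,0) a: {A,C,S,T0}  orig:{A,C,S}
  cell(1,1) b: {A,S,T1}  orig:{A,S}
  cell(2,2) a: {A,C,S,T0}  orig:{A,C,S}
  cell(3,3) b: {A,S,T1}  orig:{A,S}
  cell(4,4) a: {A,C,S,T0}  orig:{A,C,S}
  cell(5,5) b: {A,S,T1}  orig:{A,S}
  cell(6,6) a: {A,C,S,T0}  orig:{A,C,S}
  cell(7,7) a: {A,C,S,T0}  orig:{A,C,S}
  cell(8,8) a: {A,C,S,T0}  orig:{A,C,S}
  cell(9,9) b: {A,S,T1}  orig:{A,S}
  cell(0,1) ab: {X2,X3}  orig:{}
  cell(1,2) ba: {X3}  orig:{}
  cell(2,3) ab: {X2,X3}  orig:{}
  cell(3,4) ba: {X3}  orig:{}
  cell(4,5) ab: {X2,X3}  orig:{}
  cell(5,6) ba: {X3}  orig:{}
  cell(6,7) aa: {A,B,S,X3}  orig:{A,B,S}
  cell(7,8) aa: {A,B,S,X3}  orig:{A,B,S}
  cell(8,9) ab: {X2,X3}  orig:{}
  cell(0,2) aba: ∅
  cell(1,3) bab: {B,C}
  cell(2,4) aba: ∅
  cell(3,5) bab: {B,C}
  cell(4,6) aba: ∅
  cell(5,7) baa: {C,X3}  orig:{C}
  cell(6,8) aaa: {A,S,X3}  orig:{A,S}
  cell(7,9) aab: {B,X3}  orig:{B}
  cell(0,3) abab: {A,S}
  cell(1,4) baba: ∅
  cell(2,5) abab: {A,S}
  cell(3,6) baba: ∅
  cell(4,7) abaa: {A,S}
  cell(5,8) baaa: {C,X3}  orig:{C}
  cell(6,9) aaab: {A,B,S,X3}  orig:{A,B,S}
  cell(0,4) ababa: {X3}  orig:{}
  cell(1,5) babab: {X3}  orig:{}
  cell(2,6) ababa: {X3}  orig:{}
  cell(3,7) babaa: {X3}  orig:{}
  cell(4,8) abaaa: {A,S,X3}  orig:{A,S}
  cell(5,9) baaab: {C,X2,X3}  orig:{C}
  cell(0,5) ababab: {B}
  cell(1,6) bababa: {C}
  cell(2,7) ababaa: {X3}  orig:{}
  cell(3,8) babaaa: {C,X3}  orig:{C}
  cell(4,9) abaaab: {A,B,S,X3}  orig:{A,B,S}
  cell(0,6) abababa: {A,S}
  cell(1,7) bababaa: {C}
  cell(2,8) ababaaa: {A,S,X3}  orig:{A,S}
  cell(3,9) babaaab: {C,X2,X3}  orig:{C}
  cell(0,7) abababaa: {A,S,X3}  orig:{A,S}
  cell(1,8) bababaaa: {C,X3}  orig:{C}
  cell(2,9) ababaaab: {A,B,S,X3}  orig:{A,B,S}
  cell(0,8) abababaaa: {A,S,X3}  orig:{A,S}
  cell(1,9) bababaaab: {C,X2,X3}  orig:{C}
  cell(0,9) abababaaab: {A,B,S,X3}  orig:{A,B,S}

S ∈ T[0,9] ⇒ YES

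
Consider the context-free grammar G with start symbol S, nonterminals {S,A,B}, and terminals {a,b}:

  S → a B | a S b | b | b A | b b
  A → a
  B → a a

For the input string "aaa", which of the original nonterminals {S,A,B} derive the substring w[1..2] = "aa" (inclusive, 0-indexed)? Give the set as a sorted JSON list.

Convert to CNF:
  S -> T0 B | T0 X2 | T1 A | T1 T1 | b
  A -> a
  B -> T0 T0
  T0 -> a
  T1 -> b
  X2 -> S T1

Fill CYK table bottom-up (cells [i..j] with 1 ≤ i ≤ j ≤ 2 only):
  [1..1]={A,T0}  "a"  orig:{A}
  [2..2]={A,T0}  "a"  orig:{A}
  [1..2]={B}  "aa"

Original NTs in T[1,2] deriving "aa": ["B"]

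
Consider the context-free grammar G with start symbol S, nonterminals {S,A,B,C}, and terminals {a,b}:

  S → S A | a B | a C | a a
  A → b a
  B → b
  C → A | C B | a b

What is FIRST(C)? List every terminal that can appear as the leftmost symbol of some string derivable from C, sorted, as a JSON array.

FIRST iteration:
pass 1:
  A via A→b a: +{b}
  B via B→b: +{b}
  C via C→A: +{b}
  C via C→a b: +{a}
  S via S→a B: +{a}
  S: {a}  A: {b}  B: {b}  C: {a,b}
pass 2: done
  S: {a}  A: {b}  B: {b}  C: {a,b}

FIRST(C) = ["a", "b"]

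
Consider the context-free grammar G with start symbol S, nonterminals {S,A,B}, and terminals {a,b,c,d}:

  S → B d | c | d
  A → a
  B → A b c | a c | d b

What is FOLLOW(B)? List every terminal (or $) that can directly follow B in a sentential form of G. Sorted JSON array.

Compute FIRST by fixpoint:
iter 1:
  A via A→a: +{a}
  B via B→A b c: +{a}
  B via B→d b: +{d}
  S via S→B d: +{a,d}
  S via S→c: +{c}
  S: {a,c,d}  A: {a}  B: {a,d}
iter 2: (stable)
  S: {a,c,d}  A: {a}  B: {a,d}

FOLLOW iteration:
FOLLOW(S) := {$}
iter 1:
  B→A b c: FOLLOW(A) ⊇ FIRST(b) = {b}; new: +{b}
  S→B d: FOLLOW(B) ⊇ FIRST(d) = {d}; new: +{d}
  S: {$}  A: {b}  B: {d}
iter 2: done
  S: {$}  A: {b}  B: {d}

FOLLOW(B) = ["d"]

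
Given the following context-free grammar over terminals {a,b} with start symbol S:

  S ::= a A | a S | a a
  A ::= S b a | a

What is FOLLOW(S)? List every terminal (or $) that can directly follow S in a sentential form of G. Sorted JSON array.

FIRST iteration:
[1]
  A via A→a: +{a}
  S via S→a A: +{a}
  FIRST(S)={a}  FIRST(A)={a}
[2] (no change)
  FIRST(S)={a}  FIRST(A)={a}

FOLLOW iteration:
FOLLOW(S) := {$}
iter 1:
  A→S b a: FOLLOW(S) ⊇ FIRST(b) = {b}; new: +{b}
  S→a A: FOLLOW(A) ⊇ FOLLOW(S) ⊇ {$,b}; new: +{$,b}
  S: {$,b}  A: {$,b}
iter 2: done
  S: {$,b}  A: {$,b}

FOLLOW(S) = ["$", "b"]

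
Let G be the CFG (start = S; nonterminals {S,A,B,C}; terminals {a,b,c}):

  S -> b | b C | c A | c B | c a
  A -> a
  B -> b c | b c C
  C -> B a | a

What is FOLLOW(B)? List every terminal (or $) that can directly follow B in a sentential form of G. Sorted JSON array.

Compute FIRST by fixpoint:
[1]
  A via A→a: +{a}
  B via B→b c: +{b}
  C via C→B a: +{b}
  C via C→a: +{a}
  S via S→b: +{b}
  S via S→c A: +{c}
  FIRST(S)={b,c}  FIRST(A)={a}  FIRST(B)={b}  FIRST(C)={a,b}
[2] — fixpoint
  FIRST(S)={b,c}  FIRST(A)={a}  FIRST(B)={b}  FIRST(C)={a,b}

Compute FOLLOW by fixpoint:
seed FOLLOW(S) with $
round 1:
  C→B a: FOLLOW(B) ⊇ FIRST(a) = {a}; new: +{a}
  S→b C: FOLLOW(C) ⊇ FOLLOW(S) ⊇ {$}; new: +{$}
  S→c A: FOLLOW(A) ⊇ FOLLOW(S) ⊇ {$}; new: +{$}
  S→c B: FOLLOW(B) ⊇ FOLLOW(S) ⊇ {$}; new: +{$}
  S: {$}  A: {$}  B: {$,a}  C: {$}
round 2:
  B→b c C: FOLLOW(C) ⊇ FOLLOW(B) ⊇ {$,a}; new: +{a}
  S: {$}  A: {$}  B: {$,a}  C: {$,a}
round 3: (stable)
  S: {$}  A: {$}  B: {$,a}  C: {$,a}

FOLLOW(B) = ["$", "a"]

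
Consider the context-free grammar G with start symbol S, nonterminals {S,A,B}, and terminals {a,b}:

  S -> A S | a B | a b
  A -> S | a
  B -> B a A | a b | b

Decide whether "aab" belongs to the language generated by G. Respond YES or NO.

Convert to CNF:
  S -> A S | T0 B | T0 T1
  A -> A S | T0 B | T0 T1 | a
  B -> B X2 | T0 T1 | b
  T0 -> a
  T1 -> b
  X2 -> T0 A

CYK fill:
  T[0,0] 'a' = {A,T0}  orig:{A}
  T[1,1] 'a' = {A,T0}  orig:{A}
  T[2,2] 'b' = {B,T1}  orig:{B}
  T[0,1] 'aa' = {X2}  orig:{}
  T[1,2] 'ab' = {A,B,S}
  T[0,2] 'aab' = {A,S,X2}  orig:{A,S}

S ∈ T[0,2] ⇒ YES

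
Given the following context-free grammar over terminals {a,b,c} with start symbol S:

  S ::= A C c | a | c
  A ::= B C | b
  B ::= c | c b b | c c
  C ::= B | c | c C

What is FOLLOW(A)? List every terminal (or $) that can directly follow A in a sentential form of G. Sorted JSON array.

FIRST sets, iterate to fixpoint:
pass 1:
  A via A→b: +{b}
  B via B→c: +{c}
  C via C→B: +{c}
  S via S→A C c: +{b}
  S via S→a: +{a}
  S via S→c: +{c}
  S: {a,b,c}  A: {b}  B: {c}  C: {c}
pass 2:
  A via A→B C: +{c}
  S: {a,b,c}  A: {b,c}  B: {c}  C: {c}
pass 3: (no change)
  S: {a,b,c}  A: {b,c}  B: {c}  C: {c}

FOLLOW iteration:
FOLLOW(S) := {$}
iter 1:
  A→B C: FOLLOW(B) ⊇ FIRST(C) = {c}; new: +{c}
  S→A C c: FOLLOW(A) ⊇ FIRST(C) = {c}; new: +{c}
  S→A C c: FOLLOW(C) ⊇ FIRST(c) = {c}; new: +{c}
  S: {$}  A: {c}  B: {c}  C: {c}
iter 2: (stable)
  S: {$}  A: {c}  B: {c}  C: {c}

FOLLOW(A) = ["c"]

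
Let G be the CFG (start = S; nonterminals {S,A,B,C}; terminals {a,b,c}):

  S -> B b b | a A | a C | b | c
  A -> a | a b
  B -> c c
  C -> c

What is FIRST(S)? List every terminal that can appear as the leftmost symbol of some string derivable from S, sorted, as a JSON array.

FIRST sets, iterate to fixpoint:
pass 1:
  A via A→a: +{a}
  B via B→c c: +{c}
  C via C→c: +{c}
  S via S→B b b: +{c}
  S via S→a A: +{a}
  S via S→b: +{b}
  S: {a,b,c}  A: {a}  B: {c}  C: {c}
pass 2: (stable)
  S: {a,b,c}  A: {a}  B: {c}  C: {c}

FIRST(S) = ["a", "b", "c"]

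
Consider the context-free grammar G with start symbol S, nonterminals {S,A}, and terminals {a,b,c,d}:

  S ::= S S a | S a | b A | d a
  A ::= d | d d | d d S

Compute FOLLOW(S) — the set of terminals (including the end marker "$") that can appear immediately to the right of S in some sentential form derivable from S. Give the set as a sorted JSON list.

Compute FIRST by fixpoint:
pass 1:
  A via A→d: +{d}
  S via S→b A: +{b}
  S via S→d a: +{d}
  S: {b,d}  A: {d}
pass 2: (stable)
  S: {b,d}  A: {d}

Compute FOLLOW by fixpoint:
initialize: $ ∈ FOLLOW(S)
[1]
  S→S S a: FOLLOW(S) ⊇ FIRST(S) = {b,d}; new: +{b,d}
  S→S S a: FOLLOW(S) ⊇ FIRST(a) = {a}; new: +{a}
  S→b A: FOLLOW(A) ⊇ FOLLOW(S) ⊇ {$,a,b,d}; new: +{$,a,b,d}
  S: {$,a,b,d}  A: {$,a,b,d}
[2] done
  S: {$,a,b,d}  A: {$,a,b,d}

FOLLOW(S) = ["$", "a", "b", "d"]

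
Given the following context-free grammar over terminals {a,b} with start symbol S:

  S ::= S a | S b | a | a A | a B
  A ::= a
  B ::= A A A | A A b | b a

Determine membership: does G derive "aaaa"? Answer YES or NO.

Convert to CNF:
  S -> S T0 | S T1 | T1 A | T1 B | a
  A -> a
  B -> A X2 | A X3 | T0 T1
  T0 -> b
  T1 -> a
  X2 -> A A
  X3 -> A T0

CYK fill:
  [0..0]={A,S,T1}  "a"  orig:{A,S}
  [1..1]={A,S,T1}  "a"  orig:{A,S}
  [2..2]={A,S,T1}  "a"  orig:{A,S}
  [3..3]={A,S,T1}  "a"  orig:{A,S}
  [0..1]={S,X2}  "aa"  orig:{S}
  [1..2]={S,X2}  "aa"  orig:{S}
  [2..3]={S,X2}  "aa"  orig:{S}
  [0..2]={B,S}  "aaa"
  [1..3]={B,S}  "aaa"
  [0..3]={S}  "aaaa"

S ∈ T[0,3] ⇒ YES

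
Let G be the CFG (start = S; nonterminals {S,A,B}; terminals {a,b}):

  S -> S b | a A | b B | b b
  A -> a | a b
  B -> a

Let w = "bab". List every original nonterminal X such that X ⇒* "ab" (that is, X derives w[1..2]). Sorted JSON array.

Convert to CNF:
  S -> S T1 | T0 A | T1 B | T1 T1
  A -> T0 T1 | a
  B -> a
  T0 -> a
  T1 -> b

CYK table (by increasing span), restricted to cells inside w[1..2]:
  T[1,1] 'a' = {A,B,T0}  orig:{A,B}
  T[2,2] 'b' = {T1}  orig:{}
  T[1,2] 'ab' = {A}

Original NTs in T[1,2] deriving "ab": ["A"]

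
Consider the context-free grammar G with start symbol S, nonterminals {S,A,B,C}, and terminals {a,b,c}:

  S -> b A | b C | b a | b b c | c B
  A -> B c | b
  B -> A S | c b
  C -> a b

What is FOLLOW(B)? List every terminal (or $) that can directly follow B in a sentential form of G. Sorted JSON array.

Compute FIRST by fixpoint:
pass 1:
  A via A→b: +{b}
  B via B→A S: +{b}
  B via B→c b: +{c}
  C via C→a b: +{a}
  S via S→b A: +{b}
  S via S→c B: +{c}
  FIRST[S]={b,c}  FIRST[A]={b}  FIRST[B]={b,c}  FIRST[C]={a}
pass 2:
  A via A→B c: +{c}
  FIRST[S]={b,c}  FIRST[A]={b,c}  FIRST[B]={b,c}  FIRST[C]={a}
pass 3: done
  FIRST[S]={b,c}  FIRST[A]={b,c}  FIRST[B]={b,c}  FIRST[C]={a}

FOLLOW iteration:
FOLLOW(S) := {$}
pass 1:
  A→B c: FOLLOW(B) ⊇ FIRST(c) = {c}; new: +{c}
  B→A S: FOLLOW(A) ⊇ FIRST(S) = {b,c}; new: +{b,c}
  B→A S: FOLLOW(S) ⊇ FOLLOW(B) ⊇ {c}; new: +{c}
  S→b A: FOLLOW(A) ⊇ FOLLOW(S) ⊇ {$,c}; new: +{$}
  S→b C: FOLLOW(C) ⊇ FOLLOW(S) ⊇ {$,c}; new: +{$,c}
  S→c B: FOLLOW(B) ⊇ FOLLOW(S) ⊇ {$,c}; new: +{$}
  S: {$,c}  A: {$,b,c}  B: {$,c}  C: {$,c}
pass 2: (stable)
  S: {$,c}  A: {$,b,c}  B: {$,c}  C: {$,c}

FOLLOW(B) = ["$", "c"]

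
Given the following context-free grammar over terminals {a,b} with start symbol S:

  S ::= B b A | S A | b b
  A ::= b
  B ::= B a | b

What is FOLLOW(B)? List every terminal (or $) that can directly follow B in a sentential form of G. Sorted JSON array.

FIRST sets, iterate to fixpoint:
[1]
  A via A→b: +{b}
  B via B→b: +{b}
  S via S→B b A: +{b}
  FIRST[S]={b}  FIRST[A]={b}  FIRST[B]={b}
[2] — fixpoint
  FIRST[S]={b}  FIRST[A]={b}  FIRST[B]={b}

FOLLOW sets:
FOLLOW(S) := {$}
[1]
  B→B a: FOLLOW(B) ⊇ FIRST(a) = {a}; new: +{a}
  S→B b A: FOLLOW(B) ⊇ FIRST(b) = {b}; new: +{b}
  S→B b A: FOLLOW(A) ⊇ FOLLOW(S) ⊇ {$}; new: +{$}
  S→S A: FOLLOW(S) ⊇ FIRST(A) = {b}; new: +{b}
  S→S A: FOLLOW(A) ⊇ FOLLOW(S) ⊇ {$,b}; new: +{b}
  S: {$,b}  A: {$,b}  B: {a,b}
[2] (no change)
  S: {$,b}  A: {$,b}  B: {a,b}

FOLLOW(B) = ["a", "b"]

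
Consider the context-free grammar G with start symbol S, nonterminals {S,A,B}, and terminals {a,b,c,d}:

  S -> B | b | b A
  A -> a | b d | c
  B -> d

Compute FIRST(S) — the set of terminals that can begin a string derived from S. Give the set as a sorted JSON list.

FIRST sets, iterate to fixpoint:
iter 1:
  A via A→a: +{a}
  A via A→b d: +{b}
  A via A→c: +{c}
  B via B→d: +{d}
  S via S→B: +{d}
  S via S→b: +{b}
  S: {b,d}  A: {a,b,c}  B: {d}
iter 2: done
  S: {b,d}  A: {a,b,c}  B: {d}

FIRST(S) = ["b", "d"]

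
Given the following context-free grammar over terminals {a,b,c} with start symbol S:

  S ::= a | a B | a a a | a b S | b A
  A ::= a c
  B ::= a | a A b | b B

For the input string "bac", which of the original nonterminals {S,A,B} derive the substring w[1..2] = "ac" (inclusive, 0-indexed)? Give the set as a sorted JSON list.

Convert to CNF:
  S -> T0 B | T0 X4 | T0 X5 | T2 A | a
  A -> T0 T1
  B -> T0 X3 | T2 B | a
  T0 -> a
  T1 -> c
  T2 -> b
  X3 -> A T2
  X4 -> T0 T0
  X5 -> T2 S

Fill CYK table bottom-up — only the sub-triangle for w[1..2]:
  [1..1]={B,S,T0}  "a"  orig:{B,S}
  [2..2]={T1}  "c"  orig:{}
  [1..2]={A}  "ac"

Original NTs in T[1,2] deriving "ac": ["A"]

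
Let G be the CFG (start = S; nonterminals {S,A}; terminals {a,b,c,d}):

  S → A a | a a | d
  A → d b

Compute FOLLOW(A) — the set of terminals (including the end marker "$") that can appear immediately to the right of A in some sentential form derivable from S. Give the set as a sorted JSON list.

Compute FIRST by fixpoint:
round 1:
  A via A→d b: +{d}
  S via S→A a: +{d}
  S via S→a a: +{a}
  FIRST[S]={a,d}  FIRST[A]={d}
round 2: (stable)
  FIRST[S]={a,d}  FIRST[A]={d}

FOLLOW iteration:
seed FOLLOW(S) with $
[1]
  S→A a: FOLLOW(A) ⊇ FIRST(a) = {a}; new: +{a}
  S: {$}  A: {a}
[2] (stable)
  S: {$}  A: {a}

FOLLOW(A) = ["a"]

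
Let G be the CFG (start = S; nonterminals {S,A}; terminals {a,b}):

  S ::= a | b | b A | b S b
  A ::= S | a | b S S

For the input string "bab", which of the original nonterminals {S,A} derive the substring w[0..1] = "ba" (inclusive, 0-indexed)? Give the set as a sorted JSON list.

CNF form of G:
  S -> T0 A | T0 X3 | a | b
  A -> T0 A | T0 X1 | T0 X2 | a | b
  T0 -> b
  X1 -> S S
  X2 -> S T0
  X3 -> S T0

Fill CYK table bottom-up (cells [i..j] with 0 ≤ i ≤ j ≤ 1 only):
  cell(0,0) b: {A,S,T0}  orig:{A,S}
  cell(1,1) a: {A,S}
  cell(0,1) ba: {A,S,X1}  orig:{A,S}

Original NTs in T[0,1] deriving "ba": ["A", "S"]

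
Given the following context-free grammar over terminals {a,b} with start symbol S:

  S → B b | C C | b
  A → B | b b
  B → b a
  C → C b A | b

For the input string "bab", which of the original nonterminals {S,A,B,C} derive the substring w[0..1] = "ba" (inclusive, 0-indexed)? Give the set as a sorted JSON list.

CNF form of G:
  S -> B T0 | C C | b
  A -> T0 T0 | T0 T1
  B -> T0 T1
  C -> C X2 | b
  T0 -> b
  T1 -> a
  X2 -> T0 A

CYK table (by increasing span), restricted to cells inside w[0..1]:
  cell(0,0) b: {C,S,T0}  orig:{C,S}
  cell(1,1) a: {T1}  orig:{}
  cell(0,1) ba: {A,B}

Original NTs in T[0,1] deriving "ba": ["A", "B"]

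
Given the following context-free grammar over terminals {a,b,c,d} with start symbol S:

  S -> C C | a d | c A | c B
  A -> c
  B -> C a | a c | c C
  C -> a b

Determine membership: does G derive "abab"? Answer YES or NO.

Convert to CNF:
  S -> C C | T0 T3 | T1 A | T1 B
  A -> c
  B -> C T0 | T0 T1 | T1 C
  C -> T0 T2
  T0 -> a
  T1 -> c
  T2 -> b
  T3 -> d

Fill CYK table bottom-up:
  T[0,0] 'a' = {T0}  orig:{}
  T[1,1] 'b' = {T2}  orig:{}
  T[2,2] 'a' = {T0}  orig:{}
  T[3,3] 'b' = {T2}  orig:{}
  T[0,1] 'ab' = {C}
  T[1,2] 'ba' = ∅
  T[2,3] 'ab' = {C}
  T[0,2] 'aba' = {B}
  T[1,3] 'bab' = ∅
  T[0,3] 'abab' = {S}

S ∈ T[0,3] ⇒ YES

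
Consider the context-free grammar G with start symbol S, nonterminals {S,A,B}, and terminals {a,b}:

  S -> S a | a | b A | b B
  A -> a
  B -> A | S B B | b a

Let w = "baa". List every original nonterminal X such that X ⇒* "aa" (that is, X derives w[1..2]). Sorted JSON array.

CNF form of G:
  S -> S T1 | T0 A | T0 B | a
  A -> a
  B -> S X2 | T0 T1 | a
  T0 -> b
  T1 -> a
  X2 -> B B

CYK table (by increasing span) — only the sub-triangle for w[1..2]:
  [1..1]={A,B,S,T1}  "a"  orig:{A,B,S}
  [2..2]={A,B,S,T1}  "a"  orig:{A,B,S}
  [1..2]={S,X2}  "aa"  orig:{S}

Original NTs in T[1,2] deriving "aa": ["S"]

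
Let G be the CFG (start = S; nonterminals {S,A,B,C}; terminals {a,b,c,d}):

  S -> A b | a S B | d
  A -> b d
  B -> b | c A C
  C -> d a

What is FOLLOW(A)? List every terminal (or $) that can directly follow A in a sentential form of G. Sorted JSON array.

FIRST sets, iterate to fixpoint:
[1]
  A via A→b d: +{b}
  B via B→b: +{b}
  B via B→c A C: +{c}
  C via C→d a: +{d}
  S via S→A b: +{b}
  S via S→a S B: +{a}
  S via S→d: +{d}
  S: {a,b,d}  A: {b}  B: {b,c}  C: {d}
[2] — fixpoint
  S: {a,b,d}  A: {b}  B: {b,c}  C: {d}

FOLLOW sets:
initialize: $ ∈ FOLLOW(S)
round 1:
  B→c A C: FOLLOW(A) ⊇ FIRST(C) = {d}; new: +{d}
  S→A b: FOLLOW(A) ⊇ FIRST(b) = {b}; new: +{b}
  S→a S B: FOLLOW(S) ⊇ FIRST(B) = {b,c}; new: +{b,c}
  S→a S B: FOLLOW(B) ⊇ FOLLOW(S) ⊇ {$,b,c}; new: +{$,b,c}
  S: {$,b,c}  A: {b,d}  B: {$,b,c}  C: {}
round 2:
  B→c A C: FOLLOW(C) ⊇ FOLLOW(B) ⊇ {$,b,c}; new: +{$,b,c}
  S: {$,b,c}  A: {b,d}  B: {$,b,c}  C: {$,b,c}
round 3: (stable)
  S: {$,b,c}  A: {b,d}  B: {$,b,c}  C: {$,b,c}

FOLLOW(A) = ["b", "d"]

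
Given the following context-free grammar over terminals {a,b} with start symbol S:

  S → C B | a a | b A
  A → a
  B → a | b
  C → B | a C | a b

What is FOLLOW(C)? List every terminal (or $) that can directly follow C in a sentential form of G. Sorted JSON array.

FIRST sets, iterate to fixpoint:
pass 1:
  A via A→a: +{a}
  B via B→a: +{a}
  B via B→b: +{b}
  C via C→B: +{a,b}
  S via S→C B: +{a,b}
  FIRST[S]={a,b}  FIRST[A]={a}  FIRST[B]={a,b}  FIRST[C]={a,b}
pass 2: — fixpoint
  FIRST[S]={a,b}  FIRST[A]={a}  FIRST[B]={a,b}  FIRST[C]={a,b}

Compute FOLLOW by fixpoint:
initialize: $ ∈ FOLLOW(S)
[1]
  S→C B: FOLLOW(C) ⊇ FIRST(B) = {a,b}; new: +{a,b}
  S→C B: FOLLOW(B) ⊇ FOLLOW(S) ⊇ {$}; new: +{$}
  S→b A: FOLLOW(A) ⊇ FOLLOW(S) ⊇ {$}; new: +{$}
  FOLLOW(S)={$}  FOLLOW(A)={$}  FOLLOW(B)={$}  FOLLOW(C)={a,b}
[2]
  C→B: FOLLOW(B) ⊇ FOLLOW(C) ⊇ {a,b}; new: +{a,b}
  FOLLOW(S)={$}  FOLLOW(A)={$}  FOLLOW(B)={$,a,b}  FOLLOW(C)={a,b}
[3] done
  FOLLOW(S)={$}  FOLLOW(A)={$}  FOLLOW(B)={$,a,b}  FOLLOW(C)={a,b}

FOLLOW(C) = ["a", "b"]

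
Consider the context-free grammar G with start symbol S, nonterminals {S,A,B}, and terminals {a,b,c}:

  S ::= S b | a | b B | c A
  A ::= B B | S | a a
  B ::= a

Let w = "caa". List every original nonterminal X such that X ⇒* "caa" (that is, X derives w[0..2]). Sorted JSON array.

CNF form of G:
  S -> S T0 | T0 B | T2 A | a
  A -> B B | S T0 | T0 B | T1 T1 | T2 A | a
  B -> a
  T0 -> b
  T1 -> a
  T2 -> c

CYK fill (cells [i..j] with 0 ≤ i ≤ j ≤ 2 only):
  [0..0]={T2}  "c"  orig:{}
  [1..1]={A,B,S,T1}  "a"  orig:{A,B,S}
  [2..2]={A,B,S,T1}  "a"  orig:{A,B,S}
  [0..1]={A,S}  "ca"
  [1..2]={A}  "aa"
  [0..2]={A,S}  "caa"

Original NTs in T[0,2] deriving "caa": ["A", "S"]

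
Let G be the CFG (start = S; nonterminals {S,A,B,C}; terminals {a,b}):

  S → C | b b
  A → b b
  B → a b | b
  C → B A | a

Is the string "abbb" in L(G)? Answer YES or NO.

Convert to CNF:
  S -> B A | T0 T0 | a
  A -> T0 T0
  B -> T1 T0 | b
  C -> B A | a
  T0 -> b
  T1 -> a

Fill CYK table bottom-up:
  T[0,0] 'a' = {C,S,T1}  orig:{C,S}
  T[1,1] 'b' = {B,T0}  orig:{B}
  T[2,2] 'b' = {B,T0}  orig:{B}
  T[3,3] 'b' = {B,T0}  orig:{B}
  T[0,1] 'ab' = {B}
  T[1,2] 'bb' = {A,S}
  T[2,3] 'bb' = {A,S}
  T[0,2] 'abb' = ∅
  T[1,3] 'bbb' = {C,S}
  T[0,3] 'abbb' = {C,S}

S ∈ T[0,3] ⇒ YES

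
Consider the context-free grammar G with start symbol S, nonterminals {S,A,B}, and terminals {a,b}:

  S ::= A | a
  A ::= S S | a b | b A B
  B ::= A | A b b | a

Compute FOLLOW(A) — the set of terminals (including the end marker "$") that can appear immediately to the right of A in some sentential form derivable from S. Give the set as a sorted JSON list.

Compute FIRST by fixpoint:
iter 1:
  A via A→a b: +{a}
  A via A→b A B: +{b}
  B via B→A: +{a,b}
  S via S→A: +{a,b}
  FIRST[S]={a,b}  FIRST[A]={a,b}  FIRST[B]={a,b}
iter 2: (stable)
  FIRST[S]={a,b}  FIRST[A]={a,b}  FIRST[B]={a,b}

FOLLOW iteration:
initialize: $ ∈ FOLLOW(S)
round 1:
  A→S S: FOLLOW(S) ⊇ FIRST(S) = {a,b}; new: +{a,b}
  A→b A B: FOLLOW(A) ⊇ FIRST(B) = {a,b}; new: +{a,b}
  A→b A B: FOLLOW(B) ⊇ FOLLOW(A) ⊇ {a,b}; new: +{a,b}
  S→A: FOLLOW(A) ⊇ FOLLOW(S) ⊇ {$,a,b}; new: +{$}
  FOLLOW(S)={$,a,b}  FOLLOW(A)={$,a,b}  FOLLOW(B)={a,b}
round 2:
  A→b A B: FOLLOW(B) ⊇ FOLLOW(A) ⊇ {$,a,b}; new: +{$}
  FOLLOW(S)={$,a,b}  FOLLOW(A)={$,a,b}  FOLLOW(B)={$,a,b}
round 3: done
  FOLLOW(S)={$,a,b}  FOLLOW(A)={$,a,b}  FOLLOW(B)={$,a,b}

FOLLOW(A) = ["$", "a", "b"]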